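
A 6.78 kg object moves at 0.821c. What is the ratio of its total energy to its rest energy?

E = γmc², E₀ = mc²
E/E₀ = γ = 1/√(1 - 0.821²) = 1.752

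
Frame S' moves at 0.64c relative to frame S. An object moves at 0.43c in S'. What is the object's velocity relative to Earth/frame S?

u = (u' + v)/(1 + u'v/c²)
Numerator: 0.43 + 0.64 = 1.07
Denominator: 1 + 0.2752 = 1.2752
u = 1.07/1.2752 = 0.8391c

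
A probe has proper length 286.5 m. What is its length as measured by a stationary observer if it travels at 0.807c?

Proper length L₀ = 286.5 m
γ = 1/√(1 - 0.807²) = 1.693
L = L₀/γ = 286.5/1.693 = 169.2 m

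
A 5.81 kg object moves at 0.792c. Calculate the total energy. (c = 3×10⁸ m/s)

γ = 1/√(1 - 0.792²) = 1.638
mc² = 5.81 × (3×10⁸)² = 5.229×10¹⁷ J
E = γmc² = 1.638 × 5.229×10¹⁷ = 8.565×10¹⁷ J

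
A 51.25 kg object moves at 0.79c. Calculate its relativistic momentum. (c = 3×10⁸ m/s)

γ = 1/√(1 - 0.79²) = 1.631
v = 0.79 × 3×10⁸ = 2.370×10⁸ m/s
p = γmv = 1.631 × 51.25 × 2.370×10⁸ = 1.981×10¹⁰ kg·m/s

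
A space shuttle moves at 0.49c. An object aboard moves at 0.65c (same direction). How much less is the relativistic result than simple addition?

Classical: u' + v = 0.65 + 0.49 = 1.14c
Relativistic: u = (0.65 + 0.49)/(1 + 0.3185) = 1.14/1.3185 = 0.8646c
Difference: 1.14 - 0.8646 = 0.2754c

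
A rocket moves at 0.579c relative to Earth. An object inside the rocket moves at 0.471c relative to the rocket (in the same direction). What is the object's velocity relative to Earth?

u = (u' + v)/(1 + u'v/c²)
Numerator: 0.471 + 0.579 = 1.05
Denominator: 1 + 0.272709 = 1.272709
u = 1.05/1.272709 = 0.8250c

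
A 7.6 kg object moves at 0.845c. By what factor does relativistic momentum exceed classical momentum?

p_rel = γmv, p_class = mv
Ratio = γ = 1/√(1 - 0.845²) = 1.870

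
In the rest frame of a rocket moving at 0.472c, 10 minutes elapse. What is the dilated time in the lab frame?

Proper time Δt₀ = 10 minutes
γ = 1/√(1 - 0.472²) = 1.134
Δt = γΔt₀ = 1.134 × 10 = 11.34 minutes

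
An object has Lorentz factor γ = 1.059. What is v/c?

From γ = 1/√(1 - v²/c²):
1/γ² = 1/1.059² = 0.8917
v²/c² = 1 - 0.8917 = 0.1083
v/c = √(0.1083) = 0.3291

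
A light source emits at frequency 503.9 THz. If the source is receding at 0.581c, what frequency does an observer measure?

β = v/c = 0.581
(1-β)/(1+β) = 0.419/1.581 = 0.2650
Doppler factor = √(0.2650) = 0.5148
f_obs = 503.9 × 0.5148 = 259.4 THz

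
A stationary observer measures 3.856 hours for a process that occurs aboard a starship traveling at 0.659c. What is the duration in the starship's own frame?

Dilated time Δt = 3.856 hours
γ = 1/√(1 - 0.659²) = 1.3295
Δt₀ = Δt/γ = 3.856/1.3295 = 2.900 hours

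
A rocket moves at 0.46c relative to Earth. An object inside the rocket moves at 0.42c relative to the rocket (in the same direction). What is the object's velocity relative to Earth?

u = (u' + v)/(1 + u'v/c²)
Numerator: 0.42 + 0.46 = 0.88
Denominator: 1 + 0.1932 = 1.1932
u = 0.88/1.1932 = 0.7375c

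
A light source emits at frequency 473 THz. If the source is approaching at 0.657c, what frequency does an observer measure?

β = v/c = 0.657
(1+β)/(1-β) = 1.657/0.343 = 4.831
Doppler factor = √(4.831) = 2.198
f_obs = 473 × 2.198 = 1040 THz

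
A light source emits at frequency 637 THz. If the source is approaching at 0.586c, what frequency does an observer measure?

β = v/c = 0.586
(1+β)/(1-β) = 1.586/0.414 = 3.831
Doppler factor = √(3.831) = 1.957
f_obs = 637 × 1.957 = 1247 THz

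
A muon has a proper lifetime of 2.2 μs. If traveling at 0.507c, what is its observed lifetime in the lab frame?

Proper lifetime τ₀ = 2.2 μs
γ = 1/√(1 - 0.507²) = 1.160
τ = γτ₀ = 1.160 × 2.2 μs = 2.552 μs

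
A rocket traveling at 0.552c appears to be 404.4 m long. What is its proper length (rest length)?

Contracted length L = 404.4 m
γ = 1/√(1 - 0.552²) = 1.1993
L₀ = γL = 1.1993 × 404.4 = 485.0 m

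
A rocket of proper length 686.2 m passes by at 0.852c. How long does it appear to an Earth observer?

Proper length L₀ = 686.2 m
γ = 1/√(1 - 0.852²) = 1.910
L = L₀/γ = 686.2/1.910 = 359.3 m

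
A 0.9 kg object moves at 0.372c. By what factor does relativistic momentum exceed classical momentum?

p_rel = γmv, p_class = mv
Ratio = γ = 1/√(1 - 0.372²) = 1.077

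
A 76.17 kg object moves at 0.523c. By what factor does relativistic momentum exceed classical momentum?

p_rel = γmv, p_class = mv
Ratio = γ = 1/√(1 - 0.523²) = 1.173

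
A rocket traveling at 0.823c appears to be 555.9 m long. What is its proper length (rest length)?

Contracted length L = 555.9 m
γ = 1/√(1 - 0.823²) = 1.7604
L₀ = γL = 1.7604 × 555.9 = 978.6 m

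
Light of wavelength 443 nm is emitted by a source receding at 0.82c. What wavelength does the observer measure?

β = 0.82
Wavelength Doppler factor = √(1.82/0.18) = √(10.11) = 3.180
λ_obs = 443 × 3.180 = 1409 nm (redshift)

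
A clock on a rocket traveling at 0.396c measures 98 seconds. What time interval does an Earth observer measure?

Proper time Δt₀ = 98 seconds
γ = 1/√(1 - 0.396²) = 1.089
Δt = γΔt₀ = 1.089 × 98 = 106.7 seconds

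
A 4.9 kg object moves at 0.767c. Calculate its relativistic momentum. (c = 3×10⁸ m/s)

γ = 1/√(1 - 0.767²) = 1.558
v = 0.767 × 3×10⁸ = 2.301×10⁸ m/s
p = γmv = 1.558 × 4.9 × 2.301×10⁸ = 1.757×10⁹ kg·m/s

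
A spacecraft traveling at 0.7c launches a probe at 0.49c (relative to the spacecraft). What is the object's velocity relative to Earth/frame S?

u = (u' + v)/(1 + u'v/c²)
Numerator: 0.49 + 0.7 = 1.19
Denominator: 1 + 0.343 = 1.343
u = 1.19/1.343 = 0.8861c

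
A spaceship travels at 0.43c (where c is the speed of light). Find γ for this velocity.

v/c = 0.43, so (v/c)² = 0.1849
1 - (v/c)² = 0.8151
γ = 1/√(0.8151) = 1.108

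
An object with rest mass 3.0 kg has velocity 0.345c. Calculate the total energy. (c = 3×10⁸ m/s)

γ = 1/√(1 - 0.345²) = 1.0654
mc² = 3.0 × (3×10⁸)² = 2.700×10¹⁷ J
E = γmc² = 1.0654 × 2.700×10¹⁷ = 2.877×10¹⁷ J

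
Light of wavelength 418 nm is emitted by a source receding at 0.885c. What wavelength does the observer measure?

β = 0.885
Wavelength Doppler factor = √(1.885/0.115) = √(16.391) = 4.049
λ_obs = 418 × 4.049 = 1692 nm (redshift)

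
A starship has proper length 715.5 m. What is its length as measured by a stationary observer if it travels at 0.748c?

Proper length L₀ = 715.5 m
γ = 1/√(1 - 0.748²) = 1.5067
L = L₀/γ = 715.5/1.5067 = 474.9 m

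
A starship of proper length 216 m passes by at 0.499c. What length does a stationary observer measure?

Proper length L₀ = 216 m
γ = 1/√(1 - 0.499²) = 1.154
L = L₀/γ = 216/1.154 = 187.2 m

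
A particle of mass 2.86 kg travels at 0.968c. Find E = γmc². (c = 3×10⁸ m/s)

γ = 1/√(1 - 0.968²) = 3.985
mc² = 2.86 × (3×10⁸)² = 2.574×10¹⁷ J
E = γmc² = 3.985 × 2.574×10¹⁷ = 1.026×10¹⁸ J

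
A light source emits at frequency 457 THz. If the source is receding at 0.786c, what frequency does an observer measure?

β = v/c = 0.786
(1-β)/(1+β) = 0.214/1.786 = 0.11982
Doppler factor = √(0.11982) = 0.3462
f_obs = 457 × 0.3462 = 158.2 THz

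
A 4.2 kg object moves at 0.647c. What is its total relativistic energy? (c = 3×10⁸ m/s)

γ = 1/√(1 - 0.647²) = 1.3115
mc² = 4.2 × (3×10⁸)² = 3.780×10¹⁷ J
E = γmc² = 1.3115 × 3.780×10¹⁷ = 4.957×10¹⁷ J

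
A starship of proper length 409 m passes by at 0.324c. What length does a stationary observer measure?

Proper length L₀ = 409 m
γ = 1/√(1 - 0.324²) = 1.057
L = L₀/γ = 409/1.057 = 386.9 m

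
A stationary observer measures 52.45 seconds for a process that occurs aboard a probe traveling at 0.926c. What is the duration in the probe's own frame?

Dilated time Δt = 52.45 seconds
γ = 1/√(1 - 0.926²) = 2.649
Δt₀ = Δt/γ = 52.45/2.649 = 19.80 seconds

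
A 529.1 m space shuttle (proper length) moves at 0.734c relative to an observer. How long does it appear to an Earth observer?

Proper length L₀ = 529.1 m
γ = 1/√(1 - 0.734²) = 1.4724
L = L₀/γ = 529.1/1.4724 = 359.3 m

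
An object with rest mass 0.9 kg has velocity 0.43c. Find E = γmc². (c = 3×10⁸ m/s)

γ = 1/√(1 - 0.43²) = 1.1076
mc² = 0.9 × (3×10⁸)² = 8.100×10¹⁶ J
E = γmc² = 1.1076 × 8.100×10¹⁶ = 8.972×10¹⁶ J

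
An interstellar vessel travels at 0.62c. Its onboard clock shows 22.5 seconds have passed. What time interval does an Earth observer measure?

Proper time Δt₀ = 22.5 seconds
γ = 1/√(1 - 0.62²) = 1.2745
Δt = γΔt₀ = 1.2745 × 22.5 = 28.68 seconds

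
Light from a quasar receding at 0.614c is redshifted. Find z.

β = 0.614
(1+β)/(1-β) = 1.614/0.386 = 4.181
√(4.181) = 2.045
z = 2.045 - 1 = 1.045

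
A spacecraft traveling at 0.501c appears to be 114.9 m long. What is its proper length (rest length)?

Contracted length L = 114.9 m
γ = 1/√(1 - 0.501²) = 1.1555
L₀ = γL = 1.1555 × 114.9 = 132.8 m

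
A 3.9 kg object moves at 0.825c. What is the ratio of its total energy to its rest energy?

E = γmc², E₀ = mc²
E/E₀ = γ = 1/√(1 - 0.825²) = 1.769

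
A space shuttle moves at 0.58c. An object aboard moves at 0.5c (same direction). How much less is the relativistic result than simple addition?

Classical: u' + v = 0.5 + 0.58 = 1.08c
Relativistic: u = (0.5 + 0.58)/(1 + 0.29) = 1.08/1.29 = 0.8372c
Difference: 1.08 - 0.8372 = 0.2428c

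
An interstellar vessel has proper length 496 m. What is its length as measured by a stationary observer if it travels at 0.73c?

Proper length L₀ = 496 m
γ = 1/√(1 - 0.73²) = 1.463
L = L₀/γ = 496/1.463 = 339.0 m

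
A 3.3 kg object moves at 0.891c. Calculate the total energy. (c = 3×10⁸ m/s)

γ = 1/√(1 - 0.891²) = 2.2026
mc² = 3.3 × (3×10⁸)² = 2.970×10¹⁷ J
E = γmc² = 2.2026 × 2.970×10¹⁷ = 6.542×10¹⁷ J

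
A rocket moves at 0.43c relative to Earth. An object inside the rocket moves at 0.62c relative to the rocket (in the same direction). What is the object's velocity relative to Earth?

u = (u' + v)/(1 + u'v/c²)
Numerator: 0.62 + 0.43 = 1.05
Denominator: 1 + 0.2666 = 1.2666
u = 1.05/1.2666 = 0.8290c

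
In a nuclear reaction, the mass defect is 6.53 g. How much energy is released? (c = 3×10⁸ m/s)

Convert mass defect: Δm = 6.53 g = 0.00653 kg
E = Δm·c² = 0.00653 × (3×10⁸)²
= 0.00653 × 9×10¹⁶ = 5.877×10¹⁴ J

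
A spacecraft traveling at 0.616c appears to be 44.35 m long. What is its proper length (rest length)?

Contracted length L = 44.35 m
γ = 1/√(1 - 0.616²) = 1.2694
L₀ = γL = 1.2694 × 44.35 = 56.30 m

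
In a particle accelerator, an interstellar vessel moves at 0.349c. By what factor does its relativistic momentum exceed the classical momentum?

p_rel = γmv, p_class = mv
Ratio = γ = 1/√(1 - 0.349²)
= 1/√(0.878199) = 1.067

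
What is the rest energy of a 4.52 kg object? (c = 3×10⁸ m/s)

c² = (3×10⁸)² = 9.000×10¹⁶ m²/s²
E₀ = mc² = 4.52 × 9.000×10¹⁶ = 4.068×10¹⁷ J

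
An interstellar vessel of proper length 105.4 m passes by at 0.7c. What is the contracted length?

Proper length L₀ = 105.4 m
γ = 1/√(1 - 0.7²) = 1.4003
L = L₀/γ = 105.4/1.4003 = 75.27 m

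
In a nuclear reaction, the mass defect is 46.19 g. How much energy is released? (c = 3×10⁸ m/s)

Convert mass defect: Δm = 46.19 g = 0.04619 kg
E = Δm·c² = 0.04619 × (3×10⁸)²
= 0.04619 × 9×10¹⁶ = 4.157×10¹⁵ J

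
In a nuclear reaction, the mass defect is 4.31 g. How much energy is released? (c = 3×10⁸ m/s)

Convert mass defect: Δm = 4.31 g = 0.00431 kg
E = Δm·c² = 0.00431 × (3×10⁸)²
= 0.00431 × 9×10¹⁶ = 3.879×10¹⁴ J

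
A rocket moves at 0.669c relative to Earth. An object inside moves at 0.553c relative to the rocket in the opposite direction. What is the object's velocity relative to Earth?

Object's velocity in rocket frame is u' = -0.553c
u = (u' + v)/(1 + u'v/c²) = (v - 0.553)/(1 - 0.553·v/c²)
Numerator: 0.669 - 0.553 = 0.116
Denominator: 1 - 0.369957 = 0.630043
u = 0.116/0.630043 = 0.1841c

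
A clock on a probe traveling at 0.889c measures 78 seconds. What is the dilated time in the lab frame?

Proper time Δt₀ = 78 seconds
γ = 1/√(1 - 0.889²) = 2.1838
Δt = γΔt₀ = 2.1838 × 78 = 170.3 seconds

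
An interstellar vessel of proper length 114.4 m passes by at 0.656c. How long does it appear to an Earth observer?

Proper length L₀ = 114.4 m
γ = 1/√(1 - 0.656²) = 1.325
L = L₀/γ = 114.4/1.325 = 86.34 m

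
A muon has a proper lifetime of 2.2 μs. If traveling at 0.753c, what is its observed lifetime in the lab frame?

Proper lifetime τ₀ = 2.2 μs
γ = 1/√(1 - 0.753²) = 1.5197
τ = γτ₀ = 1.5197 × 2.2 μs = 3.343 μs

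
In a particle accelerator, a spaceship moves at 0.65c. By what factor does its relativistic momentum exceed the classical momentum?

p_rel = γmv, p_class = mv
Ratio = γ = 1/√(1 - 0.65²)
= 1/√(0.5775) = 1.316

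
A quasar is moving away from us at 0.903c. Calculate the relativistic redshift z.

β = 0.903
(1+β)/(1-β) = 1.903/0.097 = 19.62
√(19.62) = 4.429
z = 4.429 - 1 = 3.429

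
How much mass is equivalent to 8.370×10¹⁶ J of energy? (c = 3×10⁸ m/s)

From E = mc², we get m = E/c²
c² = (3×10⁸)² = 9×10¹⁶ m²/s²
m = 8.370×10¹⁶ / 9×10¹⁶ = 0.9300 kg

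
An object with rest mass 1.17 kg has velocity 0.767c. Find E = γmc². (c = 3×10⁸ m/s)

γ = 1/√(1 - 0.767²) = 1.558
mc² = 1.17 × (3×10⁸)² = 1.053×10¹⁷ J
E = γmc² = 1.558 × 1.053×10¹⁷ = 1.641×10¹⁷ J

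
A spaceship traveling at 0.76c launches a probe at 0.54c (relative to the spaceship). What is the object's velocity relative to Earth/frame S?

u = (u' + v)/(1 + u'v/c²)
Numerator: 0.54 + 0.76 = 1.3
Denominator: 1 + 0.4104 = 1.4104
u = 1.3/1.4104 = 0.9217c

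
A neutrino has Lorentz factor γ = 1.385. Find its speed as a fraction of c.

From γ = 1/√(1 - v²/c²):
1/γ² = 1/1.385² = 0.5213
v²/c² = 1 - 0.5213 = 0.4787
v/c = √(0.4787) = 0.6919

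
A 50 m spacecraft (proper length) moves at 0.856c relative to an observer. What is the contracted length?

Proper length L₀ = 50 m
γ = 1/√(1 - 0.856²) = 1.934
L = L₀/γ = 50/1.934 = 25.85 m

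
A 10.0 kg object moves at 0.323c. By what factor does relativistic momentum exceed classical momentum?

p_rel = γmv, p_class = mv
Ratio = γ = 1/√(1 - 0.323²) = 1.057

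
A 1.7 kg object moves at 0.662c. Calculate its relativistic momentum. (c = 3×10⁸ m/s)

γ = 1/√(1 - 0.662²) = 1.3342
v = 0.662 × 3×10⁸ = 1.986×10⁸ m/s
p = γmv = 1.3342 × 1.7 × 1.986×10⁸ = 4.505×10⁸ kg·m/s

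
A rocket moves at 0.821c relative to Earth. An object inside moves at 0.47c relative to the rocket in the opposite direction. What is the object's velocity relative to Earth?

Object's velocity in rocket frame is u' = -0.47c
u = (u' + v)/(1 + u'v/c²) = (v - 0.47)/(1 - 0.47·v/c²)
Numerator: 0.821 - 0.47 = 0.351
Denominator: 1 - 0.38587 = 0.61413
u = 0.351/0.61413 = 0.5715c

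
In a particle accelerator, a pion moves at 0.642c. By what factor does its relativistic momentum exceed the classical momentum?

p_rel = γmv, p_class = mv
Ratio = γ = 1/√(1 - 0.642²)
= 1/√(0.587836) = 1.304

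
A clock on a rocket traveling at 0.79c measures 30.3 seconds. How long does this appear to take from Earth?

Proper time Δt₀ = 30.3 seconds
γ = 1/√(1 - 0.79²) = 1.631
Δt = γΔt₀ = 1.631 × 30.3 = 49.42 seconds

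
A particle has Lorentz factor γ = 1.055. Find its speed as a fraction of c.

From γ = 1/√(1 - v²/c²):
1/γ² = 1/1.055² = 0.89845
v²/c² = 1 - 0.89845 = 0.10155
v/c = √(0.10155) = 0.3187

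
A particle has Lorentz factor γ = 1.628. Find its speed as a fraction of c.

From γ = 1/√(1 - v²/c²):
1/γ² = 1/1.628² = 0.3773
v²/c² = 1 - 0.3773 = 0.6227
v/c = √(0.6227) = 0.7891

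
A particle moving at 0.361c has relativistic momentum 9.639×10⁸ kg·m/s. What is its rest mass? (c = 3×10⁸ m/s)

γ = 1/√(1 - 0.361²) = 1.0723
v = 0.361 × 3×10⁸ = 1.083×10⁸ m/s
m = p/(γv) = 9.639×10⁸/(1.0723 × 1.083×10⁸) = 8.300 kg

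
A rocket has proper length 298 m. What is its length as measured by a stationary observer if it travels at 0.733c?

Proper length L₀ = 298 m
γ = 1/√(1 - 0.733²) = 1.470
L = L₀/γ = 298/1.470 = 202.7 m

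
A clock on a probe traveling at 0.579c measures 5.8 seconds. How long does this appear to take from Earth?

Proper time Δt₀ = 5.8 seconds
γ = 1/√(1 - 0.579²) = 1.2265
Δt = γΔt₀ = 1.2265 × 5.8 = 7.114 seconds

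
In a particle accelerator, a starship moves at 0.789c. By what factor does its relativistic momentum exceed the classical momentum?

p_rel = γmv, p_class = mv
Ratio = γ = 1/√(1 - 0.789²)
= 1/√(0.377479) = 1.628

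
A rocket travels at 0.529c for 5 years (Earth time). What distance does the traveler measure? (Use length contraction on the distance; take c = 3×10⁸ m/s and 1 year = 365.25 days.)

Earth distance: d = v × t = 0.529c × 5 yr = 2.5041×10¹⁶ m
γ = 1.1784
d' = d/γ = 2.5041×10¹⁶/1.1784 = 2.125×10¹⁶ m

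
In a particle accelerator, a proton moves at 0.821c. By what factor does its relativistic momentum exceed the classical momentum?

p_rel = γmv, p_class = mv
Ratio = γ = 1/√(1 - 0.821²)
= 1/√(0.325959) = 1.752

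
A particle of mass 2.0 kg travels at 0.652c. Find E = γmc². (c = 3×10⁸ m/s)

γ = 1/√(1 - 0.652²) = 1.319
mc² = 2.0 × (3×10⁸)² = 1.800×10¹⁷ J
E = γmc² = 1.319 × 1.800×10¹⁷ = 2.374×10¹⁷ J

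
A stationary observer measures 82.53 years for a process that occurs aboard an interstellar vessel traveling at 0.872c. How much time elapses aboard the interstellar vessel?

Dilated time Δt = 82.53 years
γ = 1/√(1 - 0.872²) = 2.043
Δt₀ = Δt/γ = 82.53/2.043 = 40.40 years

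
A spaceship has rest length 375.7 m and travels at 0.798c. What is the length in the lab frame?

Proper length L₀ = 375.7 m
γ = 1/√(1 - 0.798²) = 1.6593
L = L₀/γ = 375.7/1.6593 = 226.4 m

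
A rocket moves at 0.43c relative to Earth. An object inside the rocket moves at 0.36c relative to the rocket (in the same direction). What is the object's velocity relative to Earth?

u = (u' + v)/(1 + u'v/c²)
Numerator: 0.36 + 0.43 = 0.79
Denominator: 1 + 0.1548 = 1.1548
u = 0.79/1.1548 = 0.6841c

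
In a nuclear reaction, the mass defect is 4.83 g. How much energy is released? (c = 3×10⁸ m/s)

Convert mass defect: Δm = 4.83 g = 0.00483 kg
E = Δm·c² = 0.00483 × (3×10⁸)²
= 0.00483 × 9×10¹⁶ = 4.347×10¹⁴ J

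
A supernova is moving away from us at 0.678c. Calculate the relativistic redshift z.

β = 0.678
(1+β)/(1-β) = 1.678/0.322 = 5.211
√(5.211) = 2.283
z = 2.283 - 1 = 1.283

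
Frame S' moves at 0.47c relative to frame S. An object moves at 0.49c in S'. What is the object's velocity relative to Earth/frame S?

u = (u' + v)/(1 + u'v/c²)
Numerator: 0.49 + 0.47 = 0.96
Denominator: 1 + 0.2303 = 1.2303
u = 0.96/1.2303 = 0.7803c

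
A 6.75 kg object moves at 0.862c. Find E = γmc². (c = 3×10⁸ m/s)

γ = 1/√(1 - 0.862²) = 1.9727
mc² = 6.75 × (3×10⁸)² = 6.075×10¹⁷ J
E = γmc² = 1.9727 × 6.075×10¹⁷ = 1.198×10¹⁸ J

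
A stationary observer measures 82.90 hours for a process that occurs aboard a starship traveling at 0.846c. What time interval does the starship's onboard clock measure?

Dilated time Δt = 82.90 hours
γ = 1/√(1 - 0.846²) = 1.8755
Δt₀ = Δt/γ = 82.90/1.8755 = 44.20 hours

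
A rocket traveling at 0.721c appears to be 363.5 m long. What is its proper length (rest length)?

Contracted length L = 363.5 m
γ = 1/√(1 - 0.721²) = 1.4431
L₀ = γL = 1.4431 × 363.5 = 524.6 m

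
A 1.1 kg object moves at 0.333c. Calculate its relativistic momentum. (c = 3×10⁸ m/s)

γ = 1/√(1 - 0.333²) = 1.0605
v = 0.333 × 3×10⁸ = 9.990×10⁷ m/s
p = γmv = 1.0605 × 1.1 × 9.990×10⁷ = 1.165×10⁸ kg·m/s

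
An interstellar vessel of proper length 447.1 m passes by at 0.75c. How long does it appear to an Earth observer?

Proper length L₀ = 447.1 m
γ = 1/√(1 - 0.75²) = 1.512
L = L₀/γ = 447.1/1.512 = 295.7 m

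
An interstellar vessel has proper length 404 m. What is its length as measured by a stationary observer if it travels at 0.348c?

Proper length L₀ = 404 m
γ = 1/√(1 - 0.348²) = 1.0667
L = L₀/γ = 404/1.0667 = 378.7 m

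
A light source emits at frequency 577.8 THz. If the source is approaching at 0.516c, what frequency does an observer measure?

β = v/c = 0.516
(1+β)/(1-β) = 1.516/0.484 = 3.132
Doppler factor = √(3.132) = 1.770
f_obs = 577.8 × 1.770 = 1023 THz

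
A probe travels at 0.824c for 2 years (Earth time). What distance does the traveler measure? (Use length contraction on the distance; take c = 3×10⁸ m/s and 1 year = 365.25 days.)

Earth distance: d = v × t = 0.824c × 2 yr = 1.5602×10¹⁶ m
γ = 1.7649
d' = d/γ = 1.5602×10¹⁶/1.7649 = 8.840×10¹⁵ m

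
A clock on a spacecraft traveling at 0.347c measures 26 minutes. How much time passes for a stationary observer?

Proper time Δt₀ = 26 minutes
γ = 1/√(1 - 0.347²) = 1.066
Δt = γΔt₀ = 1.066 × 26 = 27.72 minutes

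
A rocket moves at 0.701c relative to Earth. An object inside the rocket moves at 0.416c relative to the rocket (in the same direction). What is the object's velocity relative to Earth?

u = (u' + v)/(1 + u'v/c²)
Numerator: 0.416 + 0.701 = 1.117
Denominator: 1 + 0.291616 = 1.291616
u = 1.117/1.291616 = 0.8648c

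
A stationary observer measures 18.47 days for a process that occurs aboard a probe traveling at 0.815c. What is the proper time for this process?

Dilated time Δt = 18.47 days
γ = 1/√(1 - 0.815²) = 1.726
Δt₀ = Δt/γ = 18.47/1.726 = 10.70 days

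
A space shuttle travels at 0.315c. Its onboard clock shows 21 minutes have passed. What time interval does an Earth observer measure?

Proper time Δt₀ = 21 minutes
γ = 1/√(1 - 0.315²) = 1.054
Δt = γΔt₀ = 1.054 × 21 = 22.13 minutes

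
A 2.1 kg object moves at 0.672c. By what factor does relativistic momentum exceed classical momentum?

p_rel = γmv, p_class = mv
Ratio = γ = 1/√(1 - 0.672²) = 1.350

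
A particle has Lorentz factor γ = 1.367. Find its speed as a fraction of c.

From γ = 1/√(1 - v²/c²):
1/γ² = 1/1.367² = 0.5351
v²/c² = 1 - 0.5351 = 0.4649
v/c = √(0.4649) = 0.6818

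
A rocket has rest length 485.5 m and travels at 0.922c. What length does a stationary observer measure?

Proper length L₀ = 485.5 m
γ = 1/√(1 - 0.922²) = 2.583
L = L₀/γ = 485.5/2.583 = 188.0 m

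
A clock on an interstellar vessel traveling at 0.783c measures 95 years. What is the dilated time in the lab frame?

Proper time Δt₀ = 95 years
γ = 1/√(1 - 0.783²) = 1.6077
Δt = γΔt₀ = 1.6077 × 95 = 152.7 years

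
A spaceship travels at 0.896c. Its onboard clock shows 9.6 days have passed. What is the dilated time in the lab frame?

Proper time Δt₀ = 9.6 days
γ = 1/√(1 - 0.896²) = 2.252
Δt = γΔt₀ = 2.252 × 9.6 = 21.62 days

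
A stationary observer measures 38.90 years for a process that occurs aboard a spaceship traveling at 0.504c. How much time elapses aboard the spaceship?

Dilated time Δt = 38.90 years
γ = 1/√(1 - 0.504²) = 1.1578
Δt₀ = Δt/γ = 38.90/1.1578 = 33.60 years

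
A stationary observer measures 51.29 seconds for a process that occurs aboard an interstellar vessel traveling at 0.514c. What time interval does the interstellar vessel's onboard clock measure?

Dilated time Δt = 51.29 seconds
γ = 1/√(1 - 0.514²) = 1.1658
Δt₀ = Δt/γ = 51.29/1.1658 = 44.00 seconds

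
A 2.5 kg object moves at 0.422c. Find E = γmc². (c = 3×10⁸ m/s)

γ = 1/√(1 - 0.422²) = 1.103
mc² = 2.5 × (3×10⁸)² = 2.250×10¹⁷ J
E = γmc² = 1.103 × 2.250×10¹⁷ = 2.482×10¹⁷ J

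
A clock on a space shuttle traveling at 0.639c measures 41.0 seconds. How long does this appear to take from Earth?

Proper time Δt₀ = 41.0 seconds
γ = 1/√(1 - 0.639²) = 1.300
Δt = γΔt₀ = 1.300 × 41.0 = 53.30 seconds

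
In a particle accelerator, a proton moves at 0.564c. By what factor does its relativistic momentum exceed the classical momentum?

p_rel = γmv, p_class = mv
Ratio = γ = 1/√(1 - 0.564²)
= 1/√(0.681904) = 1.211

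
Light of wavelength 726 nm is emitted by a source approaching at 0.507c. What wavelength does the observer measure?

β = 0.507
Wavelength Doppler factor = √(0.493/1.507) = √(0.32714) = 0.57196
λ_obs = 726 × 0.57196 = 415.2 nm (blueshift)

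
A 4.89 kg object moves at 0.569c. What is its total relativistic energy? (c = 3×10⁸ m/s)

γ = 1/√(1 - 0.569²) = 1.216
mc² = 4.89 × (3×10⁸)² = 4.401×10¹⁷ J
E = γmc² = 1.216 × 4.401×10¹⁷ = 5.352×10¹⁷ J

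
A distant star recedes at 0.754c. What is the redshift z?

β = 0.754
(1+β)/(1-β) = 1.754/0.246 = 7.130
√(7.130) = 2.670
z = 2.670 - 1 = 1.670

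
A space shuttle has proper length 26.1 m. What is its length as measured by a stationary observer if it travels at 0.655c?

Proper length L₀ = 26.1 m
γ = 1/√(1 - 0.655²) = 1.3234
L = L₀/γ = 26.1/1.3234 = 19.72 m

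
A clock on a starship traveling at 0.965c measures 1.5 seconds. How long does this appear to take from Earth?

Proper time Δt₀ = 1.5 seconds
γ = 1/√(1 - 0.965²) = 3.813
Δt = γΔt₀ = 3.813 × 1.5 = 5.720 seconds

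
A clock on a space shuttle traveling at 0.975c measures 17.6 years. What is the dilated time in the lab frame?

Proper time Δt₀ = 17.6 years
γ = 1/√(1 - 0.975²) = 4.5004
Δt = γΔt₀ = 4.5004 × 17.6 = 79.21 years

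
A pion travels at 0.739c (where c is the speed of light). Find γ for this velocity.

v/c = 0.739, so (v/c)² = 0.546121
1 - (v/c)² = 0.453879
γ = 1/√(0.453879) = 1.484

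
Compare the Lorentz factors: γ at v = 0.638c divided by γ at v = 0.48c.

γ₁ = 1/√(1 - 0.638²) = 1.299
γ₂ = 1/√(1 - 0.48²) = 1.140
γ₁/γ₂ = 1.299/1.140 = 1.139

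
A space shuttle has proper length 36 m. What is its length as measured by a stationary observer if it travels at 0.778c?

Proper length L₀ = 36 m
γ = 1/√(1 - 0.778²) = 1.5917
L = L₀/γ = 36/1.5917 = 22.62 m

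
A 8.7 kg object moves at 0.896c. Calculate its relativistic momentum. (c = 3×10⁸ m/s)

γ = 1/√(1 - 0.896²) = 2.252
v = 0.896 × 3×10⁸ = 2.688×10⁸ m/s
p = γmv = 2.252 × 8.7 × 2.688×10⁸ = 5.266×10⁹ kg·m/s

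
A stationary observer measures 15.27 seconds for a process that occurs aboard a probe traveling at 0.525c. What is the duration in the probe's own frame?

Dilated time Δt = 15.27 seconds
γ = 1/√(1 - 0.525²) = 1.175
Δt₀ = Δt/γ = 15.27/1.175 = 13.00 seconds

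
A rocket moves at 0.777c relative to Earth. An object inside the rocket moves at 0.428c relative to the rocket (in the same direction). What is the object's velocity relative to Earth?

u = (u' + v)/(1 + u'v/c²)
Numerator: 0.428 + 0.777 = 1.205
Denominator: 1 + 0.332556 = 1.332556
u = 1.205/1.332556 = 0.9043c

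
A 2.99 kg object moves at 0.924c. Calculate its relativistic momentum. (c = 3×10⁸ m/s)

γ = 1/√(1 - 0.924²) = 2.615
v = 0.924 × 3×10⁸ = 2.772×10⁸ m/s
p = γmv = 2.615 × 2.99 × 2.772×10⁸ = 2.167×10⁹ kg·m/s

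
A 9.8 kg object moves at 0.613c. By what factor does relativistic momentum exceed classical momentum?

p_rel = γmv, p_class = mv
Ratio = γ = 1/√(1 - 0.613²) = 1.266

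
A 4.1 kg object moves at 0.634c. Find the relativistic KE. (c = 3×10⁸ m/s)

γ = 1/√(1 - 0.634²) = 1.2931
γ - 1 = 0.2931
KE = (γ-1)mc² = 0.2931 × 4.1 × (3×10⁸)² = 1.082×10¹⁷ J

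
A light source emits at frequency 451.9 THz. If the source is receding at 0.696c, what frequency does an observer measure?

β = v/c = 0.696
(1-β)/(1+β) = 0.304/1.696 = 0.17925
Doppler factor = √(0.17925) = 0.4234
f_obs = 451.9 × 0.4234 = 191.3 THz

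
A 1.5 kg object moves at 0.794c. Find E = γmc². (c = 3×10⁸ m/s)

γ = 1/√(1 - 0.794²) = 1.645
mc² = 1.5 × (3×10⁸)² = 1.350×10¹⁷ J
E = γmc² = 1.645 × 1.350×10¹⁷ = 2.221×10¹⁷ J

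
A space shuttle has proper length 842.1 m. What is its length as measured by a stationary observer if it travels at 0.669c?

Proper length L₀ = 842.1 m
γ = 1/√(1 - 0.669²) = 1.3454
L = L₀/γ = 842.1/1.3454 = 625.9 m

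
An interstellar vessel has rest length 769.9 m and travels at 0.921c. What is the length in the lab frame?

Proper length L₀ = 769.9 m
γ = 1/√(1 - 0.921²) = 2.567
L = L₀/γ = 769.9/2.567 = 299.9 m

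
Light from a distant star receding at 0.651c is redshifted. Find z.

β = 0.651
(1+β)/(1-β) = 1.651/0.349 = 4.731
√(4.731) = 2.175
z = 2.175 - 1 = 1.175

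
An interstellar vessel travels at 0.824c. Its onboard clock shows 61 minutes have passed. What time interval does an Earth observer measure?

Proper time Δt₀ = 61 minutes
γ = 1/√(1 - 0.824²) = 1.765
Δt = γΔt₀ = 1.765 × 61 = 107.7 minutes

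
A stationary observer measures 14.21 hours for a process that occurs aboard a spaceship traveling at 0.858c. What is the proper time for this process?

Dilated time Δt = 14.21 hours
γ = 1/√(1 - 0.858²) = 1.9469
Δt₀ = Δt/γ = 14.21/1.9469 = 7.299 hours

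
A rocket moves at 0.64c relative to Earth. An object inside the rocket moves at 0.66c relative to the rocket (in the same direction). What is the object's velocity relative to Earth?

u = (u' + v)/(1 + u'v/c²)
Numerator: 0.66 + 0.64 = 1.3
Denominator: 1 + 0.4224 = 1.4224
u = 1.3/1.4224 = 0.9139c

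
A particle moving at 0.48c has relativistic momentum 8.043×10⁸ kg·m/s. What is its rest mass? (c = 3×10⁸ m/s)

γ = 1/√(1 - 0.48²) = 1.1399
v = 0.48 × 3×10⁸ = 1.440×10⁸ m/s
m = p/(γv) = 8.043×10⁸/(1.1399 × 1.440×10⁸) = 4.900 kg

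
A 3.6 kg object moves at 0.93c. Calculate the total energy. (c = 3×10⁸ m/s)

γ = 1/√(1 - 0.93²) = 2.7206
mc² = 3.6 × (3×10⁸)² = 3.240×10¹⁷ J
E = γmc² = 2.7206 × 3.240×10¹⁷ = 8.815×10¹⁷ J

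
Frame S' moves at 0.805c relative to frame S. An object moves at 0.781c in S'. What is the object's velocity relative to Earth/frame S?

u = (u' + v)/(1 + u'v/c²)
Numerator: 0.781 + 0.805 = 1.586
Denominator: 1 + 0.628705 = 1.628705
u = 1.586/1.628705 = 0.9738c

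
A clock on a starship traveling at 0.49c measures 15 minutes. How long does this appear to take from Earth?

Proper time Δt₀ = 15 minutes
γ = 1/√(1 - 0.49²) = 1.147
Δt = γΔt₀ = 1.147 × 15 = 17.21 minutes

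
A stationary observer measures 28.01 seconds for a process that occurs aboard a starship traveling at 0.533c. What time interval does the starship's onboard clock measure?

Dilated time Δt = 28.01 seconds
γ = 1/√(1 - 0.533²) = 1.182
Δt₀ = Δt/γ = 28.01/1.182 = 23.70 seconds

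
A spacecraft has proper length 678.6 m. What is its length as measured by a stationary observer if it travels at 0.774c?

Proper length L₀ = 678.6 m
γ = 1/√(1 - 0.774²) = 1.5793
L = L₀/γ = 678.6/1.5793 = 429.7 m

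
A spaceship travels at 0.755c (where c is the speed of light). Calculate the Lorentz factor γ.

v/c = 0.755, so (v/c)² = 0.570025
1 - (v/c)² = 0.429975
γ = 1/√(0.429975) = 1.525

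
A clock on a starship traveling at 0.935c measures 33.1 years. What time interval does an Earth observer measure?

Proper time Δt₀ = 33.1 years
γ = 1/√(1 - 0.935²) = 2.8197
Δt = γΔt₀ = 2.8197 × 33.1 = 93.33 years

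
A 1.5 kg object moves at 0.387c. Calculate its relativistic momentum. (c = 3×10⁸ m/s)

γ = 1/√(1 - 0.387²) = 1.0845
v = 0.387 × 3×10⁸ = 1.161×10⁸ m/s
p = γmv = 1.0845 × 1.5 × 1.161×10⁸ = 1.889×10⁸ kg·m/s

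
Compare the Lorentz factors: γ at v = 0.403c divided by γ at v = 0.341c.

γ₁ = 1/√(1 - 0.403²) = 1.093
γ₂ = 1/√(1 - 0.341²) = 1.064
γ₁/γ₂ = 1.093/1.064 = 1.027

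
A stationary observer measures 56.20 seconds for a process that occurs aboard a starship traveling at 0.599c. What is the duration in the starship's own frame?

Dilated time Δt = 56.20 seconds
γ = 1/√(1 - 0.599²) = 1.249
Δt₀ = Δt/γ = 56.20/1.249 = 45.00 seconds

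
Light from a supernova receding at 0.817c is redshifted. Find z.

β = 0.817
(1+β)/(1-β) = 1.817/0.183 = 9.929
√(9.929) = 3.151
z = 3.151 - 1 = 2.151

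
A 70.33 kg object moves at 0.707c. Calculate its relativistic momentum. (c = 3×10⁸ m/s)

γ = 1/√(1 - 0.707²) = 1.414
v = 0.707 × 3×10⁸ = 2.121×10⁸ m/s
p = γmv = 1.414 × 70.33 × 2.121×10⁸ = 2.109×10¹⁰ kg·m/s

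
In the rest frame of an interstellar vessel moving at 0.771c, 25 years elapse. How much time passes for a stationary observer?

Proper time Δt₀ = 25 years
γ = 1/√(1 - 0.771²) = 1.5703
Δt = γΔt₀ = 1.5703 × 25 = 39.26 years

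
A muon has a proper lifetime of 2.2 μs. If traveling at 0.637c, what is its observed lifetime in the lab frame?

Proper lifetime τ₀ = 2.2 μs
γ = 1/√(1 - 0.637²) = 1.2972
τ = γτ₀ = 1.2972 × 2.2 μs = 2.854 μs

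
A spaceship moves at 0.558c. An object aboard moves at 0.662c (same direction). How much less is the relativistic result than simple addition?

Classical: u' + v = 0.662 + 0.558 = 1.22c
Relativistic: u = (0.662 + 0.558)/(1 + 0.369396) = 1.22/1.369396 = 0.8909c
Difference: 1.22 - 0.8909 = 0.3291c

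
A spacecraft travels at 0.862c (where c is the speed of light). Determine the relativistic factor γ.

v/c = 0.862, so (v/c)² = 0.743044
1 - (v/c)² = 0.256956
γ = 1/√(0.256956) = 1.973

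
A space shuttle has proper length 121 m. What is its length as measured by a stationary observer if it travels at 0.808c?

Proper length L₀ = 121 m
γ = 1/√(1 - 0.808²) = 1.6973
L = L₀/γ = 121/1.6973 = 71.29 m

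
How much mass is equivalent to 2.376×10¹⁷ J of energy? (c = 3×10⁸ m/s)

From E = mc², we get m = E/c²
c² = (3×10⁸)² = 9×10¹⁶ m²/s²
m = 2.376×10¹⁷ / 9×10¹⁶ = 2.640 kg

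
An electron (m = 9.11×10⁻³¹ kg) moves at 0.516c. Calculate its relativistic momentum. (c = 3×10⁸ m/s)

γ = 1/√(1 - 0.516²) = 1.167
v = 0.516 × 3×10⁸ = 1.548×10⁸ m/s
p = γmv = 1.167 × 9.11×10⁻³¹ × 1.548×10⁸ = 1.646×10⁻²² kg·m/s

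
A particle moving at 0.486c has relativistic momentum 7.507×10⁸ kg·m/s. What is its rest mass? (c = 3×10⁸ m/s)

γ = 1/√(1 - 0.486²) = 1.1442
v = 0.486 × 3×10⁸ = 1.458×10⁸ m/s
m = p/(γv) = 7.507×10⁸/(1.1442 × 1.458×10⁸) = 4.500 kg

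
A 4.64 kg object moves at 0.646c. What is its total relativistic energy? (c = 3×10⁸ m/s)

γ = 1/√(1 - 0.646²) = 1.310
mc² = 4.64 × (3×10⁸)² = 4.176×10¹⁷ J
E = γmc² = 1.310 × 4.176×10¹⁷ = 5.471×10¹⁷ J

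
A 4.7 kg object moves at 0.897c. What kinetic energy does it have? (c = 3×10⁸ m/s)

γ = 1/√(1 - 0.897²) = 2.26229
γ - 1 = 1.26229
KE = (γ-1)mc² = 1.26229 × 4.7 × (3×10⁸)² = 5.339×10¹⁷ J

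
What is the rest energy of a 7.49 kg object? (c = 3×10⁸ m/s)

c² = (3×10⁸)² = 9.000×10¹⁶ m²/s²
E₀ = mc² = 7.49 × 9.000×10¹⁶ = 6.741×10¹⁷ J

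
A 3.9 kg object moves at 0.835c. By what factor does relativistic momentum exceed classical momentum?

p_rel = γmv, p_class = mv
Ratio = γ = 1/√(1 - 0.835²) = 1.817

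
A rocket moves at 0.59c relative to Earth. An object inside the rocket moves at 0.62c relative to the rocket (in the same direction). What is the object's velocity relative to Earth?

u = (u' + v)/(1 + u'v/c²)
Numerator: 0.62 + 0.59 = 1.21
Denominator: 1 + 0.3658 = 1.3658
u = 1.21/1.3658 = 0.8859c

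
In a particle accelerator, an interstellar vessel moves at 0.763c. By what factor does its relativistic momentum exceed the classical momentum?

p_rel = γmv, p_class = mv
Ratio = γ = 1/√(1 - 0.763²)
= 1/√(0.417831) = 1.547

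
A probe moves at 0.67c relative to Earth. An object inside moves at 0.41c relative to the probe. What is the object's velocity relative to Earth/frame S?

u = (u' + v)/(1 + u'v/c²)
Numerator: 0.41 + 0.67 = 1.08
Denominator: 1 + 0.2747 = 1.2747
u = 1.08/1.2747 = 0.8473c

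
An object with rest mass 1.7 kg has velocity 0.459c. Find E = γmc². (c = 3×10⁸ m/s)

γ = 1/√(1 - 0.459²) = 1.1256
mc² = 1.7 × (3×10⁸)² = 1.530×10¹⁷ J
E = γmc² = 1.1256 × 1.530×10¹⁷ = 1.722×10¹⁷ J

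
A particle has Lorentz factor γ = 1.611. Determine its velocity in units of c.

From γ = 1/√(1 - v²/c²):
1/γ² = 1/1.611² = 0.3853
v²/c² = 1 - 0.3853 = 0.6147
v/c = √(0.6147) = 0.7840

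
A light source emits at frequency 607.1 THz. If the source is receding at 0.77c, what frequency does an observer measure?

β = v/c = 0.77
(1-β)/(1+β) = 0.23/1.77 = 0.129944
Doppler factor = √(0.129944) = 0.36048
f_obs = 607.1 × 0.36048 = 218.8 THz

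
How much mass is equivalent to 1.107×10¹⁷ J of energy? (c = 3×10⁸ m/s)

From E = mc², we get m = E/c²
c² = (3×10⁸)² = 9×10¹⁶ m²/s²
m = 1.107×10¹⁷ / 9×10¹⁶ = 1.230 kg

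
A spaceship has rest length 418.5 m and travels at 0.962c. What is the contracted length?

Proper length L₀ = 418.5 m
γ = 1/√(1 - 0.962²) = 3.662
L = L₀/γ = 418.5/3.662 = 114.3 m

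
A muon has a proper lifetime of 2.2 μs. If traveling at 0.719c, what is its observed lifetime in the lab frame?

Proper lifetime τ₀ = 2.2 μs
γ = 1/√(1 - 0.719²) = 1.4388
τ = γτ₀ = 1.4388 × 2.2 μs = 3.165 μs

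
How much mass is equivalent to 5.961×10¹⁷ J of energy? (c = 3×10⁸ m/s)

From E = mc², we get m = E/c²
c² = (3×10⁸)² = 9×10¹⁶ m²/s²
m = 5.961×10¹⁷ / 9×10¹⁶ = 6.623 kg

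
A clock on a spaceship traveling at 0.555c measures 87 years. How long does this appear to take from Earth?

Proper time Δt₀ = 87 years
γ = 1/√(1 - 0.555²) = 1.202
Δt = γΔt₀ = 1.202 × 87 = 104.6 years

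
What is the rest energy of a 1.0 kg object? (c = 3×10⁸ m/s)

c² = (3×10⁸)² = 9.000×10¹⁶ m²/s²
E₀ = mc² = 1.0 × 9.000×10¹⁶ = 9.000×10¹⁶ J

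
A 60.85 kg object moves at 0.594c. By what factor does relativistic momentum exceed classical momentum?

p_rel = γmv, p_class = mv
Ratio = γ = 1/√(1 - 0.594²) = 1.243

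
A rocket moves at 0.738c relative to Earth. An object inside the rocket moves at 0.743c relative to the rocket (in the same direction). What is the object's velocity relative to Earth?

u = (u' + v)/(1 + u'v/c²)
Numerator: 0.743 + 0.738 = 1.481
Denominator: 1 + 0.548334 = 1.548334
u = 1.481/1.548334 = 0.9565c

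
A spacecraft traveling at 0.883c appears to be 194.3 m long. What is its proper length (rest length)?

Contracted length L = 194.3 m
γ = 1/√(1 - 0.883²) = 2.1305
L₀ = γL = 2.1305 × 194.3 = 414.0 m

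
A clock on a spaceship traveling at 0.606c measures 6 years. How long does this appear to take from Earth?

Proper time Δt₀ = 6 years
γ = 1/√(1 - 0.606²) = 1.2571
Δt = γΔt₀ = 1.2571 × 6 = 7.543 years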